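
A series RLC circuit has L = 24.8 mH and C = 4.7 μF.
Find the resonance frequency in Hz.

Step 1 — Resonance condition Im(Z)=0 gives ω₀ = 1/√(LC).
Step 2 — ω₀ = 1/√(0.0248·4.7e-06) = 2929 rad/s.
Step 3 — f₀ = ω₀/(2π) = 466.2 Hz.

f₀ = 466.2 Hz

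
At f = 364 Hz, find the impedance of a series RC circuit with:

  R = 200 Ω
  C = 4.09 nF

Step 1 — Angular frequency: ω = 2π·f = 2π·364 = 2287 rad/s.
Step 2 — Component impedances:
  R: Z = R = 200 Ω
  C: Z = 1/(jωC) = -j/(ω·C) = 0 - j1.069e+05 Ω
Step 3 — Series combination: Z_total = R + C = 200 - j1.069e+05 Ω = 1.069e+05∠-89.9° Ω.

Z = 200 - j1.069e+05 Ω = 1.069e+05∠-89.9° Ω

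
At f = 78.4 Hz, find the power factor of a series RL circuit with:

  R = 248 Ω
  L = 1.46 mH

Step 1 — Angular frequency: ω = 2π·f = 2π·78.4 = 492.6 rad/s.
Step 2 — Component impedances:
  R: Z = R = 248 Ω
  L: Z = jωL = j·492.6·0.00146 = 0 + j0.7192 Ω
Step 3 — Series combination: Z_total = R + L = 248 + j0.7192 Ω = 248∠0.2° Ω.
Step 4 — Power factor: PF = cos(φ) = Re(Z)/|Z| = 248/248 = 1.
Step 5 — Type: Im(Z) = 0.7192 ⇒ lagging (phase φ = 0.2°).

PF = 1 (lagging, φ = 0.2°)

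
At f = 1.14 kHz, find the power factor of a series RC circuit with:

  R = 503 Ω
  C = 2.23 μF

Step 1 — Angular frequency: ω = 2π·f = 2π·1140 = 7163 rad/s.
Step 2 — Component impedances:
  R: Z = R = 503 Ω
  C: Z = 1/(jωC) = -j/(ω·C) = 0 - j62.61 Ω
Step 3 — Series combination: Z_total = R + C = 503 - j62.61 Ω = 506.9∠-7.1° Ω.
Step 4 — Power factor: PF = cos(φ) = Re(Z)/|Z| = 503/506.9 = 0.9923.
Step 5 — Type: Im(Z) = -62.61 ⇒ leading (phase φ = -7.1°).

PF = 0.9923 (leading, φ = -7.1°)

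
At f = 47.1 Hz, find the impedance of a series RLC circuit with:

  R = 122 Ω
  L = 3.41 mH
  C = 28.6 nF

Step 1 — Angular frequency: ω = 2π·f = 2π·47.1 = 295.9 rad/s.
Step 2 — Component impedances:
  R: Z = R = 122 Ω
  L: Z = jωL = j·295.9·0.00341 = 0 + j1.009 Ω
  C: Z = 1/(jωC) = -j/(ω·C) = 0 - j1.181e+05 Ω
Step 3 — Series combination: Z_total = R + L + C = 122 - j1.181e+05 Ω = 1.181e+05∠-89.9° Ω.

Z = 122 - j1.181e+05 Ω = 1.181e+05∠-89.9° Ω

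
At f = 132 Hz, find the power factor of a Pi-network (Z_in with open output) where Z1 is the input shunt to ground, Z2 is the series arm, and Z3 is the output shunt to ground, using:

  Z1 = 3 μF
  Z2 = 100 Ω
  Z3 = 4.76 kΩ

Step 1 — Angular frequency: ω = 2π·f = 2π·132 = 829.4 rad/s.
Step 2 — Component impedances:
  Z1: Z = 1/(jωC) = -j/(ω·C) = 0 - j401.9 Ω
  Z2: Z = R = 100 Ω
  Z3: Z = R = 4760 Ω
Step 3 — With open output, the series arm Z2 and the output shunt Z3 appear in series to ground: Z2 + Z3 = 4860 Ω.
Step 4 — Parallel with input shunt Z1: Z_in = Z1 || (Z2 + Z3) = 33.01 - j399.2 Ω = 400.5∠-85.3° Ω.
Step 5 — Power factor: PF = cos(φ) = Re(Z)/|Z| = 33.01/400.5 = 0.08242.
Step 6 — Type: Im(Z) = -399.2 ⇒ leading (phase φ = -85.3°).

PF = 0.08242 (leading, φ = -85.3°)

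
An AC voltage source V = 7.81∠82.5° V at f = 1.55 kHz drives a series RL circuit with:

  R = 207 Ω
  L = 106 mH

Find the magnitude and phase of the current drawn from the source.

Step 1 — Angular frequency: ω = 2π·f = 2π·1550 = 9739 rad/s.
Step 2 — Component impedances:
  R: Z = R = 207 Ω
  L: Z = jωL = j·9739·0.106 = 0 + j1032 Ω
Step 3 — Series combination: Z_total = R + L = 207 + j1032 Ω = 1053∠78.7° Ω.
Step 4 — Source phasor: V = 7.81∠82.5° V = 1.019 + j7.743 V.
Step 5 — Ohm's law: I = V / Z_total = (1.019 + j7.743) / (207 + j1032) = 0.007401 + j0.0004966 A.
Step 6 — Convert to polar: |I| = 0.007418 A, ∠I = 3.8°.

I = 0.007418∠3.8° A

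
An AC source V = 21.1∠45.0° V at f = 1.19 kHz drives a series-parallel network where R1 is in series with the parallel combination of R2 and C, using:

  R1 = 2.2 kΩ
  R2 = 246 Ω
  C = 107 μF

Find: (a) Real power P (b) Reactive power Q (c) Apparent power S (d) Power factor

Step 1 — Angular frequency: ω = 2π·f = 2π·1190 = 7477 rad/s.
Step 2 — Component impedances:
  R1: Z = R = 2200 Ω
  R2: Z = R = 246 Ω
  C: Z = 1/(jωC) = -j/(ω·C) = 0 - j1.25 Ω
Step 3 — Parallel branch: R2 || C = 1/(1/R2 + 1/C) = 0.006351 - j1.25 Ω.
Step 4 — Series with R1: Z_total = R1 + (R2 || C) = 2200 - j1.25 Ω = 2200∠-0.0° Ω.
Step 5 — Source phasor: V = 21.1∠45.0° V = 14.92 + j14.92 V.
Step 6 — Current: I = V / Z = 0.006778 + j0.006786 A = 0.009591∠45.0° A.
Step 7 — Complex power: S = V·I* = 0.2024 - j0.000115 VA.
Step 8 — Real power: P = Re(S) = 0.2024 W.
Step 9 — Reactive power: Q = Im(S) = -0.000115 VAR.
Step 10 — Apparent power: |S| = 0.2024 VA.
Step 11 — Power factor: PF = P/|S| = 1 (leading).

(a) P = 0.2024 W  (b) Q = -0.000115 VAR  (c) S = 0.2024 VA  (d) PF = 1 (leading)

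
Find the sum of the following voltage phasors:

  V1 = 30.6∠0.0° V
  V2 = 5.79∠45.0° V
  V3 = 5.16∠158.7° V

Step 1 — Convert each phasor to rectangular form:
  V1 = 30.6·(cos(0.0°) + j·sin(0.0°)) = 30.6 V
  V2 = 5.79·(cos(45.0°) + j·sin(45.0°)) = 4.094 + j4.094 V
  V3 = 5.16·(cos(158.7°) + j·sin(158.7°)) = -4.808 + j1.874 V
Step 2 — Sum components: V_total = 29.89 + j5.969 V.
Step 3 — Convert to polar: |V_total| = 30.48 V, ∠V_total = 11.3°.

V_total = 30.48∠11.3° V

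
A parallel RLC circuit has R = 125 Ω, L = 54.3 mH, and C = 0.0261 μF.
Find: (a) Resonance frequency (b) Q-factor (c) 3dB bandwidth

Step 1 — Resonance: ω₀ = 1/√(LC) = 1/√(0.0543·2.61e-08) = 2.656e+04 rad/s.
Step 2 — f₀ = ω₀/(2π) = 4228 Hz.
Step 3 — Parallel Q: Q = R/(ω₀L) = 125/(2.656e+04·0.0543) = 0.08666.
Step 4 — Bandwidth: Δω = ω₀/Q = 3.065e+05 rad/s; BW = Δω/(2π) = 4.878e+04 Hz.

(a) f₀ = 4228 Hz  (b) Q = 0.08666  (c) BW = 4.878e+04 Hz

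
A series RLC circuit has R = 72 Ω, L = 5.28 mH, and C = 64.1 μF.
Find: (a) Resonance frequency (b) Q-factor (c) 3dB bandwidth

Step 1 — Resonance: ω₀ = 1/√(LC) = 1/√(0.00528·6.41e-05) = 1719 rad/s.
Step 2 — f₀ = ω₀/(2π) = 273.6 Hz.
Step 3 — Series Q: Q = ω₀L/R = 1719·0.00528/72 = 0.1261.
Step 4 — Bandwidth: Δω = ω₀/Q = 1.364e+04 rad/s; BW = Δω/(2π) = 2170 Hz.

(a) f₀ = 273.6 Hz  (b) Q = 0.1261  (c) BW = 2170 Hz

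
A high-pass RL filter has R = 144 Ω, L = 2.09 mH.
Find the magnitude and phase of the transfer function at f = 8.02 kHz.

Step 1 — Angular frequency: ω = 2π·8020 = 5.039e+04 rad/s.
Step 2 — Transfer function: H(jω) = jωL/(R + jωL).
Step 3 — Numerator jωL = j·105.3; denominator R + jωL = 144 + j105.3.
Step 4 — H = 0.3485 + j0.4765.
Step 5 — Magnitude: |H| = 0.5903 (-4.6 dB); phase: φ = 53.8°.

|H| = 0.5903 (-4.6 dB), φ = 53.8°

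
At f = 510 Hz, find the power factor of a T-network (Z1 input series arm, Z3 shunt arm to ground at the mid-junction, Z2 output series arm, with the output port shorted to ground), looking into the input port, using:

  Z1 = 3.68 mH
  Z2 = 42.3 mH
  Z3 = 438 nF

Step 1 — Angular frequency: ω = 2π·f = 2π·510 = 3204 rad/s.
Step 2 — Component impedances:
  Z1: Z = jωL = j·3204·0.00368 = 0 + j11.79 Ω
  Z2: Z = jωL = j·3204·0.0423 = 0 + j135.5 Ω
  Z3: Z = 1/(jωC) = -j/(ω·C) = 0 - j712.5 Ω
Step 3 — With the output port shorted to ground, the output series arm Z2 runs from the junction to ground; the shunt arm Z3 also runs from the junction to ground. They appear in parallel: Z3 || Z2 = 0 + j167.4 Ω.
Step 4 — Series with input arm Z1: Z_in = Z1 + (Z3 || Z2) = 0 + j179.2 Ω = 179.2∠90.0° Ω.
Step 5 — Power factor: PF = cos(φ) = Re(Z)/|Z| = 0/179.2 = 0.
Step 6 — Type: Im(Z) = 179.2 ⇒ lagging (phase φ = 90.0°).

PF = 0 (lagging, φ = 90.0°)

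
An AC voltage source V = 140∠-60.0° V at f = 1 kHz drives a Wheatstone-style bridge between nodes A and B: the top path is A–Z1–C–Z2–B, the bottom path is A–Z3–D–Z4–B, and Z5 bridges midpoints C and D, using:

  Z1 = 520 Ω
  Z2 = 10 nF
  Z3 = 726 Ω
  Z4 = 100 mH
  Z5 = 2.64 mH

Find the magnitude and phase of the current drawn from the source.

Step 1 — Angular frequency: ω = 2π·f = 2π·1000 = 6283 rad/s.
Step 2 — Component impedances:
  Z1: Z = R = 520 Ω
  Z2: Z = 1/(jωC) = -j/(ω·C) = 0 - j1.592e+04 Ω
  Z3: Z = R = 726 Ω
  Z4: Z = jωL = j·6283·0.1 = 0 + j628.3 Ω
  Z5: Z = jωL = j·6283·0.00264 = 0 + j16.59 Ω
Step 3 — Bridge requires nodal analysis (the Z5 bridge couples midpoints C and D, so the two paths cannot be reduced to a simple series/parallel combination). Setting node B to ground and injecting 1 A at node A, the 3-node admittance system at A, C, D solves to V_A = Z_AB = 303.1 + j660.6 Ω = 726.8∠65.4° Ω.
Step 4 — Source phasor: V = 140∠-60.0° V = 70 - j121.2 V.
Step 5 — Ohm's law: I = V / Z_total = (70 - j121.2) / (303.1 + j660.6) = -0.1115 - j0.1571 A.
Step 6 — Convert to polar: |I| = 0.1926 A, ∠I = -125.4°.

I = 0.1926∠-125.4° A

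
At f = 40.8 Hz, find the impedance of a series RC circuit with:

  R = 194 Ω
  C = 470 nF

Step 1 — Angular frequency: ω = 2π·f = 2π·40.8 = 256.4 rad/s.
Step 2 — Component impedances:
  R: Z = R = 194 Ω
  C: Z = 1/(jωC) = -j/(ω·C) = 0 - j8300 Ω
Step 3 — Series combination: Z_total = R + C = 194 - j8300 Ω = 8302∠-88.7° Ω.

Z = 194 - j8300 Ω = 8302∠-88.7° Ω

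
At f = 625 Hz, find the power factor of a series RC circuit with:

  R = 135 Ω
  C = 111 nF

Step 1 — Angular frequency: ω = 2π·f = 2π·625 = 3927 rad/s.
Step 2 — Component impedances:
  R: Z = R = 135 Ω
  C: Z = 1/(jωC) = -j/(ω·C) = 0 - j2294 Ω
Step 3 — Series combination: Z_total = R + C = 135 - j2294 Ω = 2298∠-86.6° Ω.
Step 4 — Power factor: PF = cos(φ) = Re(Z)/|Z| = 135/2298.1 = 0.05874.
Step 5 — Type: Im(Z) = -2294 ⇒ leading (phase φ = -86.6°).

PF = 0.05874 (leading, φ = -86.6°)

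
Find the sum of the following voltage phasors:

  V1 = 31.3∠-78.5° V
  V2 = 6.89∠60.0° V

Step 1 — Convert each phasor to rectangular form:
  V1 = 31.3·(cos(-78.5°) + j·sin(-78.5°)) = 6.24 - j30.67 V
  V2 = 6.89·(cos(60.0°) + j·sin(60.0°)) = 3.445 + j5.967 V
Step 2 — Sum components: V_total = 9.685 - j24.7 V.
Step 3 — Convert to polar: |V_total| = 26.54 V, ∠V_total = -68.6°.

V_total = 26.54∠-68.6° V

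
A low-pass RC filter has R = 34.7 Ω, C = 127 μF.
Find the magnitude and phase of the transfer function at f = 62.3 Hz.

Step 1 — Angular frequency: ω = 2π·62.3 = 391.4 rad/s.
Step 2 — Transfer function: H(jω) = 1/(1 + jωRC).
Step 3 — Denominator: 1 + jωRC = 1 + j·391.4·34.7·0.000127 = 1 + j1.725.
Step 4 — H = 0.2515 - j0.4339.
Step 5 — Magnitude: |H| = 0.5015 (-6.0 dB); phase: φ = -59.9°.

|H| = 0.5015 (-6.0 dB), φ = -59.9°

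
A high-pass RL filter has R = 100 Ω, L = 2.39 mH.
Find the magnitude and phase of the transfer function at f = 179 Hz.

Step 1 — Angular frequency: ω = 2π·179 = 1125 rad/s.
Step 2 — Transfer function: H(jω) = jωL/(R + jωL).
Step 3 — Numerator jωL = j·2.688; denominator R + jωL = 100 + j2.688.
Step 4 — H = 0.000722 + j0.02686.
Step 5 — Magnitude: |H| = 0.02687 (-31.4 dB); phase: φ = 88.5°.

|H| = 0.02687 (-31.4 dB), φ = 88.5°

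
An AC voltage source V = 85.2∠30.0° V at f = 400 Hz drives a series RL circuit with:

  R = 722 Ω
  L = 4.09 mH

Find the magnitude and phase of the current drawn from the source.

Step 1 — Angular frequency: ω = 2π·f = 2π·400 = 2513 rad/s.
Step 2 — Component impedances:
  R: Z = R = 722 Ω
  L: Z = jωL = j·2513·0.00409 = 0 + j10.28 Ω
Step 3 — Series combination: Z_total = R + L = 722 + j10.28 Ω = 722.1∠0.8° Ω.
Step 4 — Source phasor: V = 85.2∠30.0° V = 73.79 + j42.6 V.
Step 5 — Ohm's law: I = V / Z_total = (73.79 + j42.6) / (722 + j10.28) = 0.103 + j0.05754 A.
Step 6 — Convert to polar: |I| = 0.118 A, ∠I = 29.2°.

I = 0.118∠29.2° A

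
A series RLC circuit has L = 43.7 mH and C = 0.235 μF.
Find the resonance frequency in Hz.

Step 1 — Resonance condition Im(Z)=0 gives ω₀ = 1/√(LC).
Step 2 — ω₀ = 1/√(0.0437·2.35e-07) = 9868 rad/s.
Step 3 — f₀ = ω₀/(2π) = 1571 Hz.

f₀ = 1571 Hz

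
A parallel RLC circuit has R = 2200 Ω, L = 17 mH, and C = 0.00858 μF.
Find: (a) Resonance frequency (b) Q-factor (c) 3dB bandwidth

Step 1 — Resonance: ω₀ = 1/√(LC) = 1/√(0.017·8.58e-09) = 8.28e+04 rad/s.
Step 2 — f₀ = ω₀/(2π) = 1.318e+04 Hz.
Step 3 — Parallel Q: Q = R/(ω₀L) = 2200/(8.28e+04·0.017) = 1.563.
Step 4 — Bandwidth: Δω = ω₀/Q = 5.298e+04 rad/s; BW = Δω/(2π) = 8432 Hz.

(a) f₀ = 1.318e+04 Hz  (b) Q = 1.563  (c) BW = 8432 Hz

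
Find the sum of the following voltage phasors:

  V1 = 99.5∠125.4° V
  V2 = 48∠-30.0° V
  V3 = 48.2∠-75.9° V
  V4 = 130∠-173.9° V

Step 1 — Convert each phasor to rectangular form:
  V1 = 99.5·(cos(125.4°) + j·sin(125.4°)) = -57.64 + j81.11 V
  V2 = 48·(cos(-30.0°) + j·sin(-30.0°)) = 41.57 - j24 V
  V3 = 48.2·(cos(-75.9°) + j·sin(-75.9°)) = 11.74 - j46.75 V
  V4 = 130·(cos(-173.9°) + j·sin(-173.9°)) = -129.3 - j13.81 V
Step 2 — Sum components: V_total = -133.6 - j3.457 V.
Step 3 — Convert to polar: |V_total| = 133.6 V, ∠V_total = -178.5°.

V_total = 133.6∠-178.5° V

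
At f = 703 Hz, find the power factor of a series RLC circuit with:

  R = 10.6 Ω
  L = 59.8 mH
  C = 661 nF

Step 1 — Angular frequency: ω = 2π·f = 2π·703 = 4417 rad/s.
Step 2 — Component impedances:
  R: Z = R = 10.6 Ω
  L: Z = jωL = j·4417·0.0598 = 0 + j264.1 Ω
  C: Z = 1/(jωC) = -j/(ω·C) = 0 - j342.5 Ω
Step 3 — Series combination: Z_total = R + L + C = 10.6 - j78.36 Ω = 79.07∠-82.3° Ω.
Step 4 — Power factor: PF = cos(φ) = Re(Z)/|Z| = 10.6/79.07 = 0.1341.
Step 5 — Type: Im(Z) = -78.36 ⇒ leading (phase φ = -82.3°).

PF = 0.1341 (leading, φ = -82.3°)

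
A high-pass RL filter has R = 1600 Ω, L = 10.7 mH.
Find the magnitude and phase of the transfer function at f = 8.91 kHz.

Step 1 — Angular frequency: ω = 2π·8910 = 5.598e+04 rad/s.
Step 2 — Transfer function: H(jω) = jωL/(R + jωL).
Step 3 — Numerator jωL = j·599; denominator R + jωL = 1600 + j599.
Step 4 — H = 0.1229 + j0.3284.
Step 5 — Magnitude: |H| = 0.3506 (-9.1 dB); phase: φ = 69.5°.

|H| = 0.3506 (-9.1 dB), φ = 69.5°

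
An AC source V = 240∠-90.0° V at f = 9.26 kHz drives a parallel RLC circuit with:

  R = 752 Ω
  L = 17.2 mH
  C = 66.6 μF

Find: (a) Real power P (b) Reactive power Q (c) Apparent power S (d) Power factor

Step 1 — Angular frequency: ω = 2π·f = 2π·9260 = 5.818e+04 rad/s.
Step 2 — Component impedances:
  R: Z = R = 752 Ω
  L: Z = jωL = j·5.818e+04·0.0172 = 0 + j1001 Ω
  C: Z = 1/(jωC) = -j/(ω·C) = 0 - j0.2581 Ω
Step 3 — Parallel combination: 1/Z_total = 1/R + 1/L + 1/C; Z_total = 8.861e-05 - j0.2581 Ω = 0.2581∠-90.0° Ω.
Step 4 — Source phasor: V = 240∠-90.0° V = 0 - j240 V.
Step 5 — Current: I = V / Z = 929.7 - j0.3191 A = 929.7∠-0.0° A.
Step 6 — Complex power: S = V·I* = 76.6 - j2.231e+05 VA.
Step 7 — Real power: P = Re(S) = 76.6 W.
Step 8 — Reactive power: Q = Im(S) = -2.231e+05 VAR.
Step 9 — Apparent power: |S| = 2.231e+05 VA.
Step 10 — Power factor: PF = P/|S| = 0.0003433 (leading).

(a) P = 76.6 W  (b) Q = -2.231e+05 VAR  (c) S = 2.231e+05 VA  (d) PF = 0.0003433 (leading)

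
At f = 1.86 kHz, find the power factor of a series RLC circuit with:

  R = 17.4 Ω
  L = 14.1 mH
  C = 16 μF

Step 1 — Angular frequency: ω = 2π·f = 2π·1860 = 1.169e+04 rad/s.
Step 2 — Component impedances:
  R: Z = R = 17.4 Ω
  L: Z = jωL = j·1.169e+04·0.0141 = 0 + j164.8 Ω
  C: Z = 1/(jωC) = -j/(ω·C) = 0 - j5.348 Ω
Step 3 — Series combination: Z_total = R + L + C = 17.4 + j159.4 Ω = 160.4∠83.8° Ω.
Step 4 — Power factor: PF = cos(φ) = Re(Z)/|Z| = 17.4/160.4 = 0.1085.
Step 5 — Type: Im(Z) = 159.4 ⇒ lagging (phase φ = 83.8°).

PF = 0.1085 (lagging, φ = 83.8°)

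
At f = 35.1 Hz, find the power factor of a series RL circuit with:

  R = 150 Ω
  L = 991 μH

Step 1 — Angular frequency: ω = 2π·f = 2π·35.1 = 220.5 rad/s.
Step 2 — Component impedances:
  R: Z = R = 150 Ω
  L: Z = jωL = j·220.5·0.000991 = 0 + j0.2186 Ω
Step 3 — Series combination: Z_total = R + L = 150 + j0.2186 Ω = 150∠0.1° Ω.
Step 4 — Power factor: PF = cos(φ) = Re(Z)/|Z| = 150/150 = 1.
Step 5 — Type: Im(Z) = 0.2186 ⇒ lagging (phase φ = 0.1°).

PF = 1 (lagging, φ = 0.1°)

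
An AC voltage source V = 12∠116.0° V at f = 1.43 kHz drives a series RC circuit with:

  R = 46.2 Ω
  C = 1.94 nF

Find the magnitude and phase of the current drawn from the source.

Step 1 — Angular frequency: ω = 2π·f = 2π·1430 = 8985 rad/s.
Step 2 — Component impedances:
  R: Z = R = 46.2 Ω
  C: Z = 1/(jωC) = -j/(ω·C) = 0 - j5.737e+04 Ω
Step 3 — Series combination: Z_total = R + C = 46.2 - j5.737e+04 Ω = 5.737e+04∠-90.0° Ω.
Step 4 — Source phasor: V = 12∠116.0° V = -5.26 + j10.79 V.
Step 5 — Ohm's law: I = V / Z_total = (-5.26 + j10.79) / (46.2 - j5.737e+04) = -0.0001881 - j9.154e-05 A.
Step 6 — Convert to polar: |I| = 0.0002092 A, ∠I = -154.0°.

I = 0.0002092∠-154.0° A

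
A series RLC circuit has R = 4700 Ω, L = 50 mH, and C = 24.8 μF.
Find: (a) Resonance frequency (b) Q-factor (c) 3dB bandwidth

Step 1 — Resonance condition Im(Z)=0 gives ω₀ = 1/√(LC).
Step 2 — ω₀ = 1/√(0.05·2.48e-05) = 898 rad/s.
Step 3 — f₀ = ω₀/(2π) = 142.9 Hz.
Step 4 — Series Q: Q = ω₀L/R = 898·0.05/4700 = 0.009553.
Step 5 — 3dB bandwidth: Δω = ω₀/Q = 9.4e+04 rad/s; BW = Δω/(2π) = 1.496e+04 Hz.

(a) f₀ = 142.9 Hz  (b) Q = 0.009553  (c) BW = 1.496e+04 Hz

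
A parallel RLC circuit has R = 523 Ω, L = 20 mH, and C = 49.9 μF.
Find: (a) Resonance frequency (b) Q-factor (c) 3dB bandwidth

Step 1 — Resonance: ω₀ = 1/√(LC) = 1/√(0.02·4.99e-05) = 1001 rad/s.
Step 2 — f₀ = ω₀/(2π) = 159.3 Hz.
Step 3 — Parallel Q: Q = R/(ω₀L) = 523/(1001·0.02) = 26.12.
Step 4 — Bandwidth: Δω = ω₀/Q = 38.32 rad/s; BW = Δω/(2π) = 6.098 Hz.

(a) f₀ = 159.3 Hz  (b) Q = 26.12  (c) BW = 6.098 Hz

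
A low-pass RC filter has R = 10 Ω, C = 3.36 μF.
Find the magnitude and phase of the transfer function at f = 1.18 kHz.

Step 1 — Angular frequency: ω = 2π·1180 = 7414 rad/s.
Step 2 — Transfer function: H(jω) = 1/(1 + jωRC).
Step 3 — Denominator: 1 + jωRC = 1 + j·7414·10·3.36e-06 = 1 + j0.2491.
Step 4 — H = 0.9416 - j0.2346.
Step 5 — Magnitude: |H| = 0.9703 (-0.3 dB); phase: φ = -14.0°.

|H| = 0.9703 (-0.3 dB), φ = -14.0°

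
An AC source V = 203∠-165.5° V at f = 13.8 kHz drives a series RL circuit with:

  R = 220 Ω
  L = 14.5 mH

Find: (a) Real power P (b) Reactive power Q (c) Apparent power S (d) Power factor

Step 1 — Angular frequency: ω = 2π·f = 2π·1.38e+04 = 8.671e+04 rad/s.
Step 2 — Component impedances:
  R: Z = R = 220 Ω
  L: Z = jωL = j·8.671e+04·0.0145 = 0 + j1257 Ω
Step 3 — Series combination: Z_total = R + L = 220 + j1257 Ω = 1276∠80.1° Ω.
Step 4 — Source phasor: V = 203∠-165.5° V = -196.5 - j50.83 V.
Step 5 — Current: I = V / Z = -0.06577 + j0.1448 A = 0.159∠114.4° A.
Step 6 — Complex power: S = V·I* = 5.565 + j31.8 VA.
Step 7 — Real power: P = Re(S) = 5.565 W.
Step 8 — Reactive power: Q = Im(S) = 31.8 VAR.
Step 9 — Apparent power: |S| = 32.29 VA.
Step 10 — Power factor: PF = P/|S| = 0.1724 (lagging).

(a) P = 5.565 W  (b) Q = 31.8 VAR  (c) S = 32.29 VA  (d) PF = 0.1724 (lagging)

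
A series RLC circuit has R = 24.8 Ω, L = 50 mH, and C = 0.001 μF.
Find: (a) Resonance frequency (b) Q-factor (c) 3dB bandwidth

Step 1 — Resonance condition Im(Z)=0 gives ω₀ = 1/√(LC).
Step 2 — ω₀ = 1/√(0.05·1e-09) = 1.414e+05 rad/s.
Step 3 — f₀ = ω₀/(2π) = 2.251e+04 Hz.
Step 4 — Series Q: Q = ω₀L/R = 1.414e+05·0.05/24.8 = 285.1.
Step 5 — 3dB bandwidth: Δω = ω₀/Q = 496 rad/s; BW = Δω/(2π) = 78.94 Hz.

(a) f₀ = 2.251e+04 Hz  (b) Q = 285.1  (c) BW = 78.94 Hz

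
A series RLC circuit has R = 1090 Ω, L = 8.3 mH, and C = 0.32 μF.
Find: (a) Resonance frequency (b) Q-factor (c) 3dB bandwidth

Step 1 — Resonance: ω₀ = 1/√(LC) = 1/√(0.0083·3.2e-07) = 1.94e+04 rad/s.
Step 2 — f₀ = ω₀/(2π) = 3088 Hz.
Step 3 — Series Q: Q = ω₀L/R = 1.94e+04·0.0083/1090 = 0.1478.
Step 4 — Bandwidth: Δω = ω₀/Q = 1.313e+05 rad/s; BW = Δω/(2π) = 2.09e+04 Hz.

(a) f₀ = 3088 Hz  (b) Q = 0.1478  (c) BW = 2.09e+04 Hz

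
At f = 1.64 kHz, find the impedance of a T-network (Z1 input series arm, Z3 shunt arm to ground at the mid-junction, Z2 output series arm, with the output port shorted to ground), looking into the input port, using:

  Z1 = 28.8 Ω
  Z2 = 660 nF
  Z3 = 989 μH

Step 1 — Angular frequency: ω = 2π·f = 2π·1640 = 1.03e+04 rad/s.
Step 2 — Component impedances:
  Z1: Z = R = 28.8 Ω
  Z2: Z = 1/(jωC) = -j/(ω·C) = 0 - j147 Ω
  Z3: Z = jωL = j·1.03e+04·0.000989 = 0 + j10.19 Ω
Step 3 — With the output port shorted to ground, the output series arm Z2 runs from the junction to ground; the shunt arm Z3 also runs from the junction to ground. They appear in parallel: Z3 || Z2 = 0 + j10.95 Ω.
Step 4 — Series with input arm Z1: Z_in = Z1 + (Z3 || Z2) = 28.8 + j10.95 Ω = 30.81∠20.8° Ω.

Z = 28.8 + j10.95 Ω = 30.81∠20.8° Ω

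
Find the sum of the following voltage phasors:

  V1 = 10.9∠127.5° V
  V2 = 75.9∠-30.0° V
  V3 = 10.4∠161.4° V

Step 1 — Convert each phasor to rectangular form:
  V1 = 10.9·(cos(127.5°) + j·sin(127.5°)) = -6.635 + j8.648 V
  V2 = 75.9·(cos(-30.0°) + j·sin(-30.0°)) = 65.73 - j37.95 V
  V3 = 10.4·(cos(161.4°) + j·sin(161.4°)) = -9.857 + j3.317 V
Step 2 — Sum components: V_total = 49.24 - j25.99 V.
Step 3 — Convert to polar: |V_total| = 55.68 V, ∠V_total = -27.8°.

V_total = 55.68∠-27.8° V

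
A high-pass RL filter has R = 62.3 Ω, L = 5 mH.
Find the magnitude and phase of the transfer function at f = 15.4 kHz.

Step 1 — Angular frequency: ω = 2π·1.54e+04 = 9.676e+04 rad/s.
Step 2 — Transfer function: H(jω) = jωL/(R + jωL).
Step 3 — Numerator jωL = j·483.8; denominator R + jωL = 62.3 + j483.8.
Step 4 — H = 0.9837 + j0.1267.
Step 5 — Magnitude: |H| = 0.9918 (-0.1 dB); phase: φ = 7.3°.

|H| = 0.9918 (-0.1 dB), φ = 7.3°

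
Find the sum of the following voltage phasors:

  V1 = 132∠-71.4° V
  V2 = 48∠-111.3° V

Step 1 — Convert each phasor to rectangular form:
  V1 = 132·(cos(-71.4°) + j·sin(-71.4°)) = 42.1 - j125.1 V
  V2 = 48·(cos(-111.3°) + j·sin(-111.3°)) = -17.44 - j44.72 V
Step 2 — Sum components: V_total = 24.67 - j169.8 V.
Step 3 — Convert to polar: |V_total| = 171.6 V, ∠V_total = -81.7°.

V_total = 171.6∠-81.7° V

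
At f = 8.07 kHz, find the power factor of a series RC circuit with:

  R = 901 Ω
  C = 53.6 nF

Step 1 — Angular frequency: ω = 2π·f = 2π·8070 = 5.071e+04 rad/s.
Step 2 — Component impedances:
  R: Z = R = 901 Ω
  C: Z = 1/(jωC) = -j/(ω·C) = 0 - j367.9 Ω
Step 3 — Series combination: Z_total = R + C = 901 - j367.9 Ω = 973.2∠-22.2° Ω.
Step 4 — Power factor: PF = cos(φ) = Re(Z)/|Z| = 901/973.2 = 0.9258.
Step 5 — Type: Im(Z) = -367.9 ⇒ leading (phase φ = -22.2°).

PF = 0.9258 (leading, φ = -22.2°)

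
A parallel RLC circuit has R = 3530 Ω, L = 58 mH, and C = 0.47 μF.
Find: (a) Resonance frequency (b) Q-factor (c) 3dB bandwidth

Step 1 — Resonance: ω₀ = 1/√(LC) = 1/√(0.058·4.7e-07) = 6057 rad/s.
Step 2 — f₀ = ω₀/(2π) = 964 Hz.
Step 3 — Parallel Q: Q = R/(ω₀L) = 3530/(6057·0.058) = 10.05.
Step 4 — Bandwidth: Δω = ω₀/Q = 602.7 rad/s; BW = Δω/(2π) = 95.93 Hz.

(a) f₀ = 964 Hz  (b) Q = 10.05  (c) BW = 95.93 Hz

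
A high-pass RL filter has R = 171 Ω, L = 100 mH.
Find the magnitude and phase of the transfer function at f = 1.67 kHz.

Step 1 — Angular frequency: ω = 2π·1670 = 1.049e+04 rad/s.
Step 2 — Transfer function: H(jω) = jωL/(R + jωL).
Step 3 — Numerator jωL = j·1049; denominator R + jωL = 171 + j1049.
Step 4 — H = 0.9741 + j0.1588.
Step 5 — Magnitude: |H| = 0.987 (-0.1 dB); phase: φ = 9.3°.

|H| = 0.987 (-0.1 dB), φ = 9.3°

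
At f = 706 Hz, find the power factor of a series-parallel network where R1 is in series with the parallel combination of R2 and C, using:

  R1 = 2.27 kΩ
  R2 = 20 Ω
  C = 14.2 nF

Step 1 — Angular frequency: ω = 2π·f = 2π·706 = 4436 rad/s.
Step 2 — Component impedances:
  R1: Z = R = 2270 Ω
  R2: Z = R = 20 Ω
  C: Z = 1/(jωC) = -j/(ω·C) = 0 - j1.588e+04 Ω
Step 3 — Parallel branch: R2 || C = 1/(1/R2 + 1/C) = 20 - j0.0252 Ω.
Step 4 — Series with R1: Z_total = R1 + (R2 || C) = 2290 - j0.0252 Ω = 2290∠-0.0° Ω.
Step 5 — Power factor: PF = cos(φ) = Re(Z)/|Z| = 2290/2290 = 1.
Step 6 — Type: Im(Z) = -0.0252 ⇒ leading (phase φ = -0.0°).

PF = 1 (leading, φ = -0.0°)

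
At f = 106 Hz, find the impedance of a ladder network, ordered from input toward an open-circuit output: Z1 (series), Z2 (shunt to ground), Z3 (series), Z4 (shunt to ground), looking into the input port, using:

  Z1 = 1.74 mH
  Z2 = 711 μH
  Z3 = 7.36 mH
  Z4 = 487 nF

Step 1 — Angular frequency: ω = 2π·f = 2π·106 = 666 rad/s.
Step 2 — Component impedances:
  Z1: Z = jωL = j·666·0.00174 = 0 + j1.159 Ω
  Z2: Z = jωL = j·666·0.000711 = 0 + j0.4735 Ω
  Z3: Z = jωL = j·666·0.00736 = 0 + j4.902 Ω
  Z4: Z = 1/(jωC) = -j/(ω·C) = 0 - j3083 Ω
Step 3 — Ladder network (open output): work backward from the far end, alternating series and parallel combinations. Z_in = 0 + j1.632 Ω = 1.632∠90.0° Ω.

Z = 0 + j1.632 Ω = 1.632∠90.0° Ω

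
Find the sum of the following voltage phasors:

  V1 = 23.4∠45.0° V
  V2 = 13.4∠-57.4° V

Step 1 — Convert each phasor to rectangular form:
  V1 = 23.4·(cos(45.0°) + j·sin(45.0°)) = 16.55 + j16.55 V
  V2 = 13.4·(cos(-57.4°) + j·sin(-57.4°)) = 7.22 - j11.29 V
Step 2 — Sum components: V_total = 23.77 + j5.257 V.
Step 3 — Convert to polar: |V_total| = 24.34 V, ∠V_total = 12.5°.

V_total = 24.34∠12.5° V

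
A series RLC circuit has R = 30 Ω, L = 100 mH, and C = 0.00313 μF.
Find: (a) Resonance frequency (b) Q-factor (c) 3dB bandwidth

Step 1 — Resonance: ω₀ = 1/√(LC) = 1/√(0.1·3.13e-09) = 5.652e+04 rad/s.
Step 2 — f₀ = ω₀/(2π) = 8996 Hz.
Step 3 — Series Q: Q = ω₀L/R = 5.652e+04·0.1/30 = 188.4.
Step 4 — Bandwidth: Δω = ω₀/Q = 300 rad/s; BW = Δω/(2π) = 47.75 Hz.

(a) f₀ = 8996 Hz  (b) Q = 188.4  (c) BW = 47.75 Hz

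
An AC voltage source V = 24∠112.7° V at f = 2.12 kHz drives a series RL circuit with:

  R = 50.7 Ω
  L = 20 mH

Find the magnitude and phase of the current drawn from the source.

Step 1 — Angular frequency: ω = 2π·f = 2π·2120 = 1.332e+04 rad/s.
Step 2 — Component impedances:
  R: Z = R = 50.7 Ω
  L: Z = jωL = j·1.332e+04·0.02 = 0 + j266.4 Ω
Step 3 — Series combination: Z_total = R + L = 50.7 + j266.4 Ω = 271.2∠79.2° Ω.
Step 4 — Source phasor: V = 24∠112.7° V = -9.262 + j22.14 V.
Step 5 — Ohm's law: I = V / Z_total = (-9.262 + j22.14) / (50.7 + j266.4) = 0.07382 + j0.04881 A.
Step 6 — Convert to polar: |I| = 0.0885 A, ∠I = 33.5°.

I = 0.0885∠33.5° A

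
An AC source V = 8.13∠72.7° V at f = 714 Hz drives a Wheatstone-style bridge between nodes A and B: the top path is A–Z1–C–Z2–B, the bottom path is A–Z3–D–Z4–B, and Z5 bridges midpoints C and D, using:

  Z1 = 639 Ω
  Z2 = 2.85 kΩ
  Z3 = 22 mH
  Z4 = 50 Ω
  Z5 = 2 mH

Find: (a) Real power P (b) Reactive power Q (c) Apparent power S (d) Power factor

Step 1 — Angular frequency: ω = 2π·f = 2π·714 = 4486 rad/s.
Step 2 — Component impedances:
  Z1: Z = R = 639 Ω
  Z2: Z = R = 2850 Ω
  Z3: Z = jωL = j·4486·0.022 = 0 + j98.7 Ω
  Z4: Z = R = 50 Ω
  Z5: Z = jωL = j·4486·0.002 = 0 + j8.972 Ω
Step 3 — Bridge requires nodal analysis (the Z5 bridge couples midpoints C and D, so the two paths cannot be reduced to a simple series/parallel combination). Setting node B to ground and injecting 1 A at node A, the 3-node admittance system at A, C, D solves to V_A = Z_AB = 64.01 + j96.19 Ω = 115.5∠56.4° Ω.
Step 4 — Source phasor: V = 8.13∠72.7° V = 2.418 + j7.762 V.
Step 5 — Current: I = V / Z = 0.06752 + j0.0198 A = 0.07036∠16.3° A.
Step 6 — Complex power: S = V·I* = 0.3169 + j0.4763 VA.
Step 7 — Real power: P = Re(S) = 0.3169 W.
Step 8 — Reactive power: Q = Im(S) = 0.4763 VAR.
Step 9 — Apparent power: |S| = 0.5721 VA.
Step 10 — Power factor: PF = P/|S| = 0.554 (lagging).

(a) P = 0.3169 W  (b) Q = 0.4763 VAR  (c) S = 0.5721 VA  (d) PF = 0.554 (lagging)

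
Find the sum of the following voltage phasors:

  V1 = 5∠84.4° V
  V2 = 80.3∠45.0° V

Step 1 — Convert each phasor to rectangular form:
  V1 = 5·(cos(84.4°) + j·sin(84.4°)) = 0.4879 + j4.976 V
  V2 = 80.3·(cos(45.0°) + j·sin(45.0°)) = 56.78 + j56.78 V
Step 2 — Sum components: V_total = 57.27 + j61.76 V.
Step 3 — Convert to polar: |V_total| = 84.22 V, ∠V_total = 47.2°.

V_total = 84.22∠47.2° V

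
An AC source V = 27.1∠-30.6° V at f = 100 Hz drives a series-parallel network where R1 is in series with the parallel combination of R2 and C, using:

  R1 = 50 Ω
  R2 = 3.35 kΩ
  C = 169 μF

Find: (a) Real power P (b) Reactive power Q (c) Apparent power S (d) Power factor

Step 1 — Angular frequency: ω = 2π·f = 2π·100 = 628.3 rad/s.
Step 2 — Component impedances:
  R1: Z = R = 50 Ω
  R2: Z = R = 3350 Ω
  C: Z = 1/(jωC) = -j/(ω·C) = 0 - j9.417 Ω
Step 3 — Parallel branch: R2 || C = 1/(1/R2 + 1/C) = 0.02647 - j9.417 Ω.
Step 4 — Series with R1: Z_total = R1 + (R2 || C) = 50.03 - j9.417 Ω = 50.91∠-10.7° Ω.
Step 5 — Source phasor: V = 27.1∠-30.6° V = 23.33 - j13.8 V.
Step 6 — Current: I = V / Z = 0.5005 - j0.1815 A = 0.5324∠-19.9° A.
Step 7 — Complex power: S = V·I* = 14.18 - j2.669 VA.
Step 8 — Real power: P = Re(S) = 14.18 W.
Step 9 — Reactive power: Q = Im(S) = -2.669 VAR.
Step 10 — Apparent power: |S| = 14.43 VA.
Step 11 — Power factor: PF = P/|S| = 0.9827 (leading).

(a) P = 14.18 W  (b) Q = -2.669 VAR  (c) S = 14.43 VA  (d) PF = 0.9827 (leading)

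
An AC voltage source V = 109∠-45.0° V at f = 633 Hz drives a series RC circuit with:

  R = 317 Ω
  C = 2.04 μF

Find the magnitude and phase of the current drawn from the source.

Step 1 — Angular frequency: ω = 2π·f = 2π·633 = 3977 rad/s.
Step 2 — Component impedances:
  R: Z = R = 317 Ω
  C: Z = 1/(jωC) = -j/(ω·C) = 0 - j123.2 Ω
Step 3 — Series combination: Z_total = R + C = 317 - j123.2 Ω = 340.1∠-21.2° Ω.
Step 4 — Source phasor: V = 109∠-45.0° V = 77.07 - j77.07 V.
Step 5 — Ohm's law: I = V / Z_total = (77.07 - j77.07) / (317 - j123.2) = 0.2933 - j0.1291 A.
Step 6 — Convert to polar: |I| = 0.3205 A, ∠I = -23.8°.

I = 0.3205∠-23.8° A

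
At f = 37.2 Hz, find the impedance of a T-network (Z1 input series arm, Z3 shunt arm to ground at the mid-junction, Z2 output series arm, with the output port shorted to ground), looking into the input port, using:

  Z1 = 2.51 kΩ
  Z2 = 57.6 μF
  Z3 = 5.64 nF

Step 1 — Angular frequency: ω = 2π·f = 2π·37.2 = 233.7 rad/s.
Step 2 — Component impedances:
  Z1: Z = R = 2510 Ω
  Z2: Z = 1/(jωC) = -j/(ω·C) = 0 - j74.28 Ω
  Z3: Z = 1/(jωC) = -j/(ω·C) = 0 - j7.586e+05 Ω
Step 3 — With the output port shorted to ground, the output series arm Z2 runs from the junction to ground; the shunt arm Z3 also runs from the junction to ground. They appear in parallel: Z3 || Z2 = 0 - j74.27 Ω.
Step 4 — Series with input arm Z1: Z_in = Z1 + (Z3 || Z2) = 2510 - j74.27 Ω = 2511∠-1.7° Ω.

Z = 2510 - j74.27 Ω = 2511∠-1.7° Ω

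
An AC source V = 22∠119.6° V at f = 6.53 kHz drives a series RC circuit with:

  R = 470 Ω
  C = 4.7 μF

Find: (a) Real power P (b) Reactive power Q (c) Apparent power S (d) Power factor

Step 1 — Angular frequency: ω = 2π·f = 2π·6530 = 4.103e+04 rad/s.
Step 2 — Component impedances:
  R: Z = R = 470 Ω
  C: Z = 1/(jωC) = -j/(ω·C) = 0 - j5.186 Ω
Step 3 — Series combination: Z_total = R + C = 470 - j5.186 Ω = 470∠-0.6° Ω.
Step 4 — Source phasor: V = 22∠119.6° V = -10.87 + j19.13 V.
Step 5 — Current: I = V / Z = -0.02357 + j0.04044 A = 0.04681∠120.2° A.
Step 6 — Complex power: S = V·I* = 1.03 - j0.01136 VA.
Step 7 — Real power: P = Re(S) = 1.03 W.
Step 8 — Reactive power: Q = Im(S) = -0.01136 VAR.
Step 9 — Apparent power: |S| = 1.03 VA.
Step 10 — Power factor: PF = P/|S| = 0.9999 (leading).

(a) P = 1.03 W  (b) Q = -0.01136 VAR  (c) S = 1.03 VA  (d) PF = 0.9999 (leading)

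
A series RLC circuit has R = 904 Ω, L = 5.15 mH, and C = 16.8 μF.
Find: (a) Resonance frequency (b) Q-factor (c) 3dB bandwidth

Step 1 — Resonance condition Im(Z)=0 gives ω₀ = 1/√(LC).
Step 2 — ω₀ = 1/√(0.00515·1.68e-05) = 3400 rad/s.
Step 3 — f₀ = ω₀/(2π) = 541.1 Hz.
Step 4 — Series Q: Q = ω₀L/R = 3400·0.00515/904 = 0.01937.
Step 5 — 3dB bandwidth: Δω = ω₀/Q = 1.755e+05 rad/s; BW = Δω/(2π) = 2.794e+04 Hz.

(a) f₀ = 541.1 Hz  (b) Q = 0.01937  (c) BW = 2.794e+04 Hz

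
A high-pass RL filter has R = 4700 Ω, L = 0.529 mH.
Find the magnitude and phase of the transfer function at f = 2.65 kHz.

Step 1 — Angular frequency: ω = 2π·2650 = 1.665e+04 rad/s.
Step 2 — Transfer function: H(jω) = jωL/(R + jωL).
Step 3 — Numerator jωL = j·8.808; denominator R + jωL = 4700 + j8.808.
Step 4 — H = 3.512e-06 + j0.001874.
Step 5 — Magnitude: |H| = 0.001874 (-54.5 dB); phase: φ = 89.9°.

|H| = 0.001874 (-54.5 dB), φ = 89.9°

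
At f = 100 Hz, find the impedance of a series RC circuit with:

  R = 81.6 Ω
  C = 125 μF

Step 1 — Angular frequency: ω = 2π·f = 2π·100 = 628.3 rad/s.
Step 2 — Component impedances:
  R: Z = R = 81.6 Ω
  C: Z = 1/(jωC) = -j/(ω·C) = 0 - j12.73 Ω
Step 3 — Series combination: Z_total = R + C = 81.6 - j12.73 Ω = 82.59∠-8.9° Ω.

Z = 81.6 - j12.73 Ω = 82.59∠-8.9° Ω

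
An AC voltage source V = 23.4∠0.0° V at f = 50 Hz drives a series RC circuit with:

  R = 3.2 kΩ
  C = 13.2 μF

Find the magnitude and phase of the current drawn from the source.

Step 1 — Angular frequency: ω = 2π·f = 2π·50 = 314.2 rad/s.
Step 2 — Component impedances:
  R: Z = R = 3200 Ω
  C: Z = 1/(jωC) = -j/(ω·C) = 0 - j241.1 Ω
Step 3 — Series combination: Z_total = R + C = 3200 - j241.1 Ω = 3209∠-4.3° Ω.
Step 4 — Source phasor: V = 23.4∠0.0° V = 23.4 V.
Step 5 — Ohm's law: I = V / Z_total = (23.4) / (3200 - j241.1) = 0.007271 + j0.0005479 A.
Step 6 — Convert to polar: |I| = 0.007292 A, ∠I = 4.3°.

I = 0.007292∠4.3° A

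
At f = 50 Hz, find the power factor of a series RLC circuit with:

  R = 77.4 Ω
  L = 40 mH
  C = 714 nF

Step 1 — Angular frequency: ω = 2π·f = 2π·50 = 314.2 rad/s.
Step 2 — Component impedances:
  R: Z = R = 77.4 Ω
  L: Z = jωL = j·314.2·0.04 = 0 + j12.57 Ω
  C: Z = 1/(jωC) = -j/(ω·C) = 0 - j4458 Ω
Step 3 — Series combination: Z_total = R + L + C = 77.4 - j4446 Ω = 4446∠-89.0° Ω.
Step 4 — Power factor: PF = cos(φ) = Re(Z)/|Z| = 77.4/4446 = 0.01741.
Step 5 — Type: Im(Z) = -4446 ⇒ leading (phase φ = -89.0°).

PF = 0.01741 (leading, φ = -89.0°)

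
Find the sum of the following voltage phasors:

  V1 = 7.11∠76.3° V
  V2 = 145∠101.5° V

Step 1 — Convert each phasor to rectangular form:
  V1 = 7.11·(cos(76.3°) + j·sin(76.3°)) = 1.684 + j6.908 V
  V2 = 145·(cos(101.5°) + j·sin(101.5°)) = -28.91 + j142.1 V
Step 2 — Sum components: V_total = -27.22 + j149 V.
Step 3 — Convert to polar: |V_total| = 151.5 V, ∠V_total = 100.4°.

V_total = 151.5∠100.4° V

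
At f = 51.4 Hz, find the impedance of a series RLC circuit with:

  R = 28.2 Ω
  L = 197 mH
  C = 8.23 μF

Step 1 — Angular frequency: ω = 2π·f = 2π·51.4 = 323 rad/s.
Step 2 — Component impedances:
  R: Z = R = 28.2 Ω
  L: Z = jωL = j·323·0.197 = 0 + j63.62 Ω
  C: Z = 1/(jωC) = -j/(ω·C) = 0 - j376.2 Ω
Step 3 — Series combination: Z_total = R + L + C = 28.2 - j312.6 Ω = 313.9∠-84.8° Ω.

Z = 28.2 - j312.6 Ω = 313.9∠-84.8° Ω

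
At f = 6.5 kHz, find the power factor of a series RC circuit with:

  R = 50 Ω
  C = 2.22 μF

Step 1 — Angular frequency: ω = 2π·f = 2π·6500 = 4.084e+04 rad/s.
Step 2 — Component impedances:
  R: Z = R = 50 Ω
  C: Z = 1/(jωC) = -j/(ω·C) = 0 - j11.03 Ω
Step 3 — Series combination: Z_total = R + C = 50 - j11.03 Ω = 51.2∠-12.4° Ω.
Step 4 — Power factor: PF = cos(φ) = Re(Z)/|Z| = 50/51.202 = 0.9765.
Step 5 — Type: Im(Z) = -11.03 ⇒ leading (phase φ = -12.4°).

PF = 0.9765 (leading, φ = -12.4°)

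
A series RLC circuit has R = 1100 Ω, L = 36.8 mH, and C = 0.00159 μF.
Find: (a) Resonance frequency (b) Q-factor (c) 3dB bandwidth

Step 1 — Resonance: ω₀ = 1/√(LC) = 1/√(0.0368·1.59e-09) = 1.307e+05 rad/s.
Step 2 — f₀ = ω₀/(2π) = 2.081e+04 Hz.
Step 3 — Series Q: Q = ω₀L/R = 1.307e+05·0.0368/1100 = 4.374.
Step 4 — Bandwidth: Δω = ω₀/Q = 2.989e+04 rad/s; BW = Δω/(2π) = 4757 Hz.

(a) f₀ = 2.081e+04 Hz  (b) Q = 4.374  (c) BW = 4757 Hz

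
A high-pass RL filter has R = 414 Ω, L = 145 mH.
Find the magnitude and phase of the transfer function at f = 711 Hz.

Step 1 — Angular frequency: ω = 2π·711 = 4467 rad/s.
Step 2 — Transfer function: H(jω) = jωL/(R + jωL).
Step 3 — Numerator jωL = j·647.8; denominator R + jωL = 414 + j647.8.
Step 4 — H = 0.71 + j0.4538.
Step 5 — Magnitude: |H| = 0.8426 (-1.5 dB); phase: φ = 32.6°.

|H| = 0.8426 (-1.5 dB), φ = 32.6°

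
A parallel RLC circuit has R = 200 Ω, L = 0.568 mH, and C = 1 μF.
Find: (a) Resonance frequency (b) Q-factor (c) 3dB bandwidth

Step 1 — Resonance: ω₀ = 1/√(LC) = 1/√(0.000568·1e-06) = 4.196e+04 rad/s.
Step 2 — f₀ = ω₀/(2π) = 6678 Hz.
Step 3 — Parallel Q: Q = R/(ω₀L) = 200/(4.196e+04·0.000568) = 8.392.
Step 4 — Bandwidth: Δω = ω₀/Q = 5000 rad/s; BW = Δω/(2π) = 795.8 Hz.

(a) f₀ = 6678 Hz  (b) Q = 8.392  (c) BW = 795.8 Hz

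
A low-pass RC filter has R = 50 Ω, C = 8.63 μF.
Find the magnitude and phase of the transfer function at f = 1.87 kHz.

Step 1 — Angular frequency: ω = 2π·1870 = 1.175e+04 rad/s.
Step 2 — Transfer function: H(jω) = 1/(1 + jωRC).
Step 3 — Denominator: 1 + jωRC = 1 + j·1.175e+04·50·8.63e-06 = 1 + j5.07.
Step 4 — H = 0.03745 - j0.1899.
Step 5 — Magnitude: |H| = 0.1935 (-14.3 dB); phase: φ = -78.8°.

|H| = 0.1935 (-14.3 dB), φ = -78.8°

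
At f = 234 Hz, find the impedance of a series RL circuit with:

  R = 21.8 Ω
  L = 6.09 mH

Step 1 — Angular frequency: ω = 2π·f = 2π·234 = 1470 rad/s.
Step 2 — Component impedances:
  R: Z = R = 21.8 Ω
  L: Z = jωL = j·1470·0.00609 = 0 + j8.954 Ω
Step 3 — Series combination: Z_total = R + L = 21.8 + j8.954 Ω = 23.57∠22.3° Ω.

Z = 21.8 + j8.954 Ω = 23.57∠22.3° Ω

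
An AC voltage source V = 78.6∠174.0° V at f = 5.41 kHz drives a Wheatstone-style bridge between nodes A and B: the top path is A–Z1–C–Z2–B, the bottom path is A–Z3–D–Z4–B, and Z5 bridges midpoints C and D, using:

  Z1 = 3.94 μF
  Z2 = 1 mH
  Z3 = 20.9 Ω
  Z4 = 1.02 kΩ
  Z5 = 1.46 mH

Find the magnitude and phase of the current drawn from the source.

Step 1 — Angular frequency: ω = 2π·f = 2π·5410 = 3.399e+04 rad/s.
Step 2 — Component impedances:
  Z1: Z = 1/(jωC) = -j/(ω·C) = 0 - j7.467 Ω
  Z2: Z = jωL = j·3.399e+04·0.001 = 0 + j33.99 Ω
  Z3: Z = R = 20.9 Ω
  Z4: Z = R = 1020 Ω
  Z5: Z = jωL = j·3.399e+04·0.00146 = 0 + j49.63 Ω
Step 3 — Bridge requires nodal analysis (the Z5 bridge couples midpoints C and D, so the two paths cannot be reduced to a simple series/parallel combination). Setting node B to ground and injecting 1 A at node A, the 3-node admittance system at A, C, D solves to V_A = Z_AB = 1.203 + j25.26 Ω = 25.29∠87.3° Ω.
Step 4 — Source phasor: V = 78.6∠174.0° V = -78.17 + j8.216 V.
Step 5 — Ohm's law: I = V / Z_total = (-78.17 + j8.216) / (1.203 + j25.26) = 0.1775 + j3.103 A.
Step 6 — Convert to polar: |I| = 3.108 A, ∠I = 86.7°.

I = 3.108∠86.7° A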